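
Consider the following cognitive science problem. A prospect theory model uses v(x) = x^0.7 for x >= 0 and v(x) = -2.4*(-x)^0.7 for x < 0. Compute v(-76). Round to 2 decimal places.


Since x = -76 < 0, use v(x) = -lambda*(-x)^alpha
(-x) = 76
76^0.7 = 20.7286
v(-76) = -2.4 * 20.7286
= -49.75


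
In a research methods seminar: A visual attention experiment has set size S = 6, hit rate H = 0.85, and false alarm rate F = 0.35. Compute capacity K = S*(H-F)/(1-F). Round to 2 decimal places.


K = S * (H - F) / (1 - F)
H - F = 0.5
1 - F = 0.65
K = 6 * 0.5 / 0.65
= 4.62


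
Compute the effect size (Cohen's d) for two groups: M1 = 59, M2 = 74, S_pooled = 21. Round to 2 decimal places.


Cohen's d = (M1 - M2) / S_pooled
= (59 - 74) / 21
= -15 / 21
= -0.71


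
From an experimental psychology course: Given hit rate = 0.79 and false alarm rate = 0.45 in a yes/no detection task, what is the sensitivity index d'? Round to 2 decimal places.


d' = z(HR) - z(FAR)
z(0.79) = 0.8064
z(0.45) = -0.1257
d' = 0.8064 - -0.1257
= 0.93


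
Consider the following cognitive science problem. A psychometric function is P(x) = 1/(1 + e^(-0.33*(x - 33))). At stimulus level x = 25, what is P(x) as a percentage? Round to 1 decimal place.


P(x) = 1/(1 + e^(-0.33*(25 - 33)))
Exponent = -0.33 * -8 = 2.64
e^(2.64) = 14.013204
P = 1/(1 + 14.013204) = 0.066608
Percentage = 6.7


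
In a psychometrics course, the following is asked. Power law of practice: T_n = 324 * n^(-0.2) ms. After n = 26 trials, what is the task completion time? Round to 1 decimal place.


T_n = 324 * 26^(-0.2)
26^(-0.2) = 0.521201
T_n = 324 * 0.521201
= 168.9 ms


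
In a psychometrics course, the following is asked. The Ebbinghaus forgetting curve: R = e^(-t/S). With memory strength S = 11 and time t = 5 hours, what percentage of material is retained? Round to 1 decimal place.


R = e^(-t/S)
-t/S = -5/11 = -0.454545
R = e^(-0.454545) = 0.634737
Percentage = 0.634737 * 100
= 63.5


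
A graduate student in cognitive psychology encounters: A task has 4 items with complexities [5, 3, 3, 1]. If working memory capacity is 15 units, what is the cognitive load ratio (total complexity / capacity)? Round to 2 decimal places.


Total complexity = 5 + 3 + 3 + 1 = 12
Load = total / capacity = 12 / 15
= 0.80


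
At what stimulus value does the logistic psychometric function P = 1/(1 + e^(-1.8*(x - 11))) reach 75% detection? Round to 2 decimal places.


At P = 0.75: 0.75 = 1/(1 + e^(-k*(x-x0)))
Solving: e^(-k*(x-x0)) = 1/3
x = x0 + ln(3)/k
ln(3) = 1.0986
x = 11 + 1.0986/1.8
= 11 + 0.6103
= 11.61


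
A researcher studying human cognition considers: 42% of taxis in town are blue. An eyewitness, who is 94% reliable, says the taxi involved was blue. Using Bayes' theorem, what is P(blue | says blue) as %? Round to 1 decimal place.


P(blue | says blue) = P(says blue | blue)*P(blue) / [P(says blue | blue)*P(blue) + P(says blue | not blue)*P(not blue)]
Numerator = 0.94 * 0.42 = 0.3948
False identification = 0.06 * 0.58 = 0.0348
P = 0.3948 / (0.3948 + 0.0348)
= 0.3948 / 0.4296
As percentage = 91.9


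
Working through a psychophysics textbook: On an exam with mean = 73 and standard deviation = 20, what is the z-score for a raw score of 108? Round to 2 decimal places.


z = (X - mu) / sigma
= (108 - 73) / 20
= 35 / 20
= 1.75


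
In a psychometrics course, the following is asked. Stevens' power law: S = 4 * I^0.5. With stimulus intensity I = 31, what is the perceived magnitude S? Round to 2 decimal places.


S = 4 * 31^0.5
31^0.5 = 5.5678
S = 4 * 5.5678
= 22.27


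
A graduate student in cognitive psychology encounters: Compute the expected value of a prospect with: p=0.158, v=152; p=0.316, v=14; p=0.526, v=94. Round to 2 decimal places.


EU = sum(p_i * v_i)
0.158 * 152 = 24.016
0.316 * 14 = 4.424
0.526 * 94 = 49.444
EU = 24.016 + 4.424 + 49.444
= 77.88


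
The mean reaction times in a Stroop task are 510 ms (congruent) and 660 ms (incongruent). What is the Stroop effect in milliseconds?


Stroop effect = RT(incongruent) - RT(congruent)
= 660 - 510
= 150 ms


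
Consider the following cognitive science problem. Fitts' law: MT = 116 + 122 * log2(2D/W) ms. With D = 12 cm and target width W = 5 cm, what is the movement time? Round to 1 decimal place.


MT = 116 + 122 * log2(2*12/5)
2D/W = 4.8
log2(4.8) = 2.263
MT = 116 + 122 * 2.263
= 392.1 ms


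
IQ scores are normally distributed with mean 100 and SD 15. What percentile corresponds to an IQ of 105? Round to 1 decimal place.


z = (IQ - mean) / SD
z = (105 - 100) / 15 = 0.3333
Percentile = Phi(0.3333) * 100
Phi(0.3333) = 0.630546
= 63.1


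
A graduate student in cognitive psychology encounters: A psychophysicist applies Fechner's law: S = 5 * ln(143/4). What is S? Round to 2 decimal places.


S = 5 * ln(143/4)
I/I0 = 35.75
ln(35.75) = 3.5766
S = 5 * 3.5766
= 17.88


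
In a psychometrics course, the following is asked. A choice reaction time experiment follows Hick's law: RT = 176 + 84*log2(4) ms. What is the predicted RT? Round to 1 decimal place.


RT = 176 + 84 * log2(4)
log2(4) = 2.0
RT = 176 + 84 * 2.0
= 176 + 168.0
= 344.0 ms


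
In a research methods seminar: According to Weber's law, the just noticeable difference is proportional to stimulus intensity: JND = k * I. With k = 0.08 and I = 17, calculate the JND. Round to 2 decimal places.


JND = k * I
JND = 0.08 * 17
= 1.36


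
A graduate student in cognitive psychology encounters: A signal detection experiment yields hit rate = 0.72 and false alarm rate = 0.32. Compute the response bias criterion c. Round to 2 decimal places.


c = -0.5 * (z(HR) + z(FAR))
z(0.72) = 0.5828
z(0.32) = -0.4677
c = -0.5 * (0.5828 + -0.4677)
= -0.5 * 0.1151
= -0.06


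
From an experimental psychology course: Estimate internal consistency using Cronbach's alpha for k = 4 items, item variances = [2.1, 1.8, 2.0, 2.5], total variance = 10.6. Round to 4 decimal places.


alpha = (k/(k-1)) * (1 - sum(s_i^2)/s_total^2)
sum(item variances) = 8.4
k/(k-1) = 4/3 = 1.333333
1 - 8.4/10.6 = 1 - 0.792453 = 0.207547
alpha = 1.333333 * 0.207547
= 0.2767


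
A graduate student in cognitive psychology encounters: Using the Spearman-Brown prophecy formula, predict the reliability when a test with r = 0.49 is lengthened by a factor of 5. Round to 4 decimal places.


r_new = n*r / (1 + (n-1)*r)
Numerator = 5 * 0.49 = 2.45
Denominator = 1 + 4 * 0.49 = 2.96
r_new = 2.45 / 2.96
= 0.8277


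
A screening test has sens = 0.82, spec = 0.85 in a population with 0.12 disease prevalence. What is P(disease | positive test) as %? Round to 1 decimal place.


PPV = (sens * prev) / (sens * prev + (1-spec) * (1-prev))
Numerator = 0.82 * 0.12 = 0.0984
P(positive and no disease) = (1 - spec) * (1 - prev) = (1 - 0.85) * (1 - 0.12) = 0.132
Denominator = 0.0984 + 0.132 = 0.2304
PPV = 0.0984 / 0.2304 = 0.427083
As percentage = 42.7


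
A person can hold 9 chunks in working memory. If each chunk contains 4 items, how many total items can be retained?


Total items = chunks * items_per_chunk
= 9 * 4
= 36


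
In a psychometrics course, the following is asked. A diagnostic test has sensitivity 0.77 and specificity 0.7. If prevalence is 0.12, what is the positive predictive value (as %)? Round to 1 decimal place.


PPV = (sens * prev) / (sens * prev + (1-spec) * (1-prev))
Numerator = 0.77 * 0.12 = 0.0924
P(positive and no disease) = (1 - spec) * (1 - prev) = (1 - 0.7) * (1 - 0.12) = 0.264
Denominator = 0.0924 + 0.264 = 0.3564
PPV = 0.0924 / 0.3564 = 0.259259
As percentage = 25.9


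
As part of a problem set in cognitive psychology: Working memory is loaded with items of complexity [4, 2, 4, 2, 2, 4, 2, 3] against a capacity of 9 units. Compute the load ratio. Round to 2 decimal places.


Total complexity = 4 + 2 + 4 + 2 + 2 + 4 + 2 + 3 = 23
Load = total / capacity = 23 / 9
= 2.56


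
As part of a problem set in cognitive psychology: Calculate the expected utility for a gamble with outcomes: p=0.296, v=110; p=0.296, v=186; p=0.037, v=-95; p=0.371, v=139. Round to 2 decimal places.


EU = sum(p_i * v_i)
0.296 * 110 = 32.56
0.296 * 186 = 55.056
0.037 * -95 = -3.515
0.371 * 139 = 51.569
EU = 32.56 + 55.056 + -3.515 + 51.569
= 135.67


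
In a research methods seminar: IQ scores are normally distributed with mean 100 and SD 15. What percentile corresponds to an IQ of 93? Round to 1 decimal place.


z = (IQ - mean) / SD
z = (93 - 100) / 15 = -0.4667
Percentile = Phi(-0.4667) * 100
Phi(-0.4667) = 0.320357
= 32.0


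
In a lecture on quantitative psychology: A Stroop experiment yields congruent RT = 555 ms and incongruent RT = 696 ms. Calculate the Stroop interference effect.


Stroop effect = RT(incongruent) - RT(congruent)
= 696 - 555
= 141 ms


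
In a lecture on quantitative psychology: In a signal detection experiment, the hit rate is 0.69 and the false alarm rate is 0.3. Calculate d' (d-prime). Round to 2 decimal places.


d' = z(HR) - z(FAR)
z(0.69) = 0.4959
z(0.3) = -0.5244
d' = 0.4959 - -0.5244
= 1.02


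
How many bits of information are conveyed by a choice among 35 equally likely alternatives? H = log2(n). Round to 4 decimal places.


H = log2(n)
H = log2(35)
= 5.1293


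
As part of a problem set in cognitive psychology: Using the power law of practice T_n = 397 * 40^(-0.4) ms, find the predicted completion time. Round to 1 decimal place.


T_n = 397 * 40^(-0.4)
40^(-0.4) = 0.228653
T_n = 397 * 0.228653
= 90.8 ms


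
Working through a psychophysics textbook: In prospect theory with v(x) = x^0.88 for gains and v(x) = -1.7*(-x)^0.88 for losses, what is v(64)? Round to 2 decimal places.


Since x = 64 >= 0, use v(x) = x^0.88
64^0.88 = 38.8542
v(64) = 38.85


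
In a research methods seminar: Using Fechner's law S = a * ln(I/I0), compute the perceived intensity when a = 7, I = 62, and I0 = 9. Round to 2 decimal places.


S = 7 * ln(62/9)
I/I0 = 6.888889
ln(6.888889) = 1.9299
S = 7 * 1.9299
= 13.51


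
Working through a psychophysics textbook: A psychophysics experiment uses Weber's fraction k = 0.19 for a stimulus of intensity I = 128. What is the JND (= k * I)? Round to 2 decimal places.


JND = k * I
JND = 0.19 * 128
= 24.32


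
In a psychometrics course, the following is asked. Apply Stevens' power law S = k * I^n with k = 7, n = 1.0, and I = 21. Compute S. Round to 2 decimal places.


S = 7 * 21^1.0
21^1.0 = 21.0
S = 7 * 21.0
= 147.00


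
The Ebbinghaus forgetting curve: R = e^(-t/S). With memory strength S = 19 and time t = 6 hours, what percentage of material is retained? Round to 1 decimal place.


R = e^(-t/S)
-t/S = -6/19 = -0.315789
R = e^(-0.315789) = 0.729213
Percentage = 0.729213 * 100
= 72.9


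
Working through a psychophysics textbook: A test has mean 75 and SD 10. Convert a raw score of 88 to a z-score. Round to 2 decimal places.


z = (X - mu) / sigma
= (88 - 75) / 10
= 13 / 10
= 1.30


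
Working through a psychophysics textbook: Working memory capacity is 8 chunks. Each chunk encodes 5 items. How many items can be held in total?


Total items = chunks * items_per_chunk
= 8 * 5
= 40


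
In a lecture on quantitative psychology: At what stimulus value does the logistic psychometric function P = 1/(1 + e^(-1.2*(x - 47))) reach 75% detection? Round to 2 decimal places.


At P = 0.75: 0.75 = 1/(1 + e^(-k*(x-x0)))
Solving: e^(-k*(x-x0)) = 1/3
x = x0 + ln(3)/k
ln(3) = 1.0986
x = 47 + 1.0986/1.2
= 47 + 0.9155
= 47.92


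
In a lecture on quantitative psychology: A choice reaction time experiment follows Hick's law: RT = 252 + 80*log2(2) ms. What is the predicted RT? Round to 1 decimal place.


RT = 252 + 80 * log2(2)
log2(2) = 1.0
RT = 252 + 80 * 1.0
= 252 + 80.0
= 332.0 ms


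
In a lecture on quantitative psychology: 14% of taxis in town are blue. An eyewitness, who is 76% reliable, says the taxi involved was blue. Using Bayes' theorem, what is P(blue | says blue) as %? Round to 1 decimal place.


P(blue | says blue) = P(says blue | blue)*P(blue) / [P(says blue | blue)*P(blue) + P(says blue | not blue)*P(not blue)]
Numerator = 0.76 * 0.14 = 0.1064
False identification = 0.24 * 0.86 = 0.2064
P = 0.1064 / (0.1064 + 0.2064)
= 0.1064 / 0.3128
As percentage = 34.0


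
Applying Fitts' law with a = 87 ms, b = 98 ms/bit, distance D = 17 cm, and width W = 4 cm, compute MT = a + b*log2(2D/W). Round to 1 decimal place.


MT = 87 + 98 * log2(2*17/4)
2D/W = 8.5
log2(8.5) = 3.0875
MT = 87 + 98 * 3.0875
= 389.6 ms


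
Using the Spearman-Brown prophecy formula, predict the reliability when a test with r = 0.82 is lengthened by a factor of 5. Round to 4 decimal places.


r_new = n*r / (1 + (n-1)*r)
Numerator = 5 * 0.82 = 4.1
Denominator = 1 + 4 * 0.82 = 4.28
r_new = 4.1 / 4.28
= 0.9579


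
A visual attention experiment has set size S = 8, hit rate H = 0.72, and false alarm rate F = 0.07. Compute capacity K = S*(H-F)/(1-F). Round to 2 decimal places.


K = S * (H - F) / (1 - F)
H - F = 0.65
1 - F = 0.93
K = 8 * 0.65 / 0.93
= 5.59


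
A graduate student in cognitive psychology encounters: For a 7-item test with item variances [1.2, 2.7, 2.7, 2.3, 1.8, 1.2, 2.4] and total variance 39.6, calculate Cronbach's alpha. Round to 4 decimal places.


alpha = (k/(k-1)) * (1 - sum(s_i^2)/s_total^2)
sum(item variances) = 14.3
k/(k-1) = 7/6 = 1.166667
1 - 14.3/39.6 = 1 - 0.361111 = 0.638889
alpha = 1.166667 * 0.638889
= 0.7454


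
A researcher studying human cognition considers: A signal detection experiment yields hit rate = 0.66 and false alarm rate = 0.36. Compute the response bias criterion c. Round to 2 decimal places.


c = -0.5 * (z(HR) + z(FAR))
z(0.66) = 0.4125
z(0.36) = -0.3585
c = -0.5 * (0.4125 + -0.3585)
= -0.5 * 0.054
= -0.03


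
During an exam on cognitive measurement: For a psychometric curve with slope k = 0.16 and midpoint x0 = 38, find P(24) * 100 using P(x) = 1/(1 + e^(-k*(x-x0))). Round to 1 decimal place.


P(x) = 1/(1 + e^(-0.16*(24 - 38)))
Exponent = -0.16 * -14 = 2.24
e^(2.24) = 9.393331
P = 1/(1 + 9.393331) = 0.096216
Percentage = 9.6


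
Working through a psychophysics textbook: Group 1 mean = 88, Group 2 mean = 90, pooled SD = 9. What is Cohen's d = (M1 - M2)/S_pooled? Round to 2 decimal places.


Cohen's d = (M1 - M2) / S_pooled
= (88 - 90) / 9
= -2 / 9
= -0.22


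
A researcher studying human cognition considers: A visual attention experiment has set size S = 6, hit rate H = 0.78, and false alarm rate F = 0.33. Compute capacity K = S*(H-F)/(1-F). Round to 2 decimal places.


K = S * (H - F) / (1 - F)
H - F = 0.45
1 - F = 0.67
K = 6 * 0.45 / 0.67
= 4.03


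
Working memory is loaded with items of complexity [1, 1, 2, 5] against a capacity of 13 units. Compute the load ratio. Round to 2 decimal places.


Total complexity = 1 + 1 + 2 + 5 = 9
Load = total / capacity = 9 / 13
= 0.69


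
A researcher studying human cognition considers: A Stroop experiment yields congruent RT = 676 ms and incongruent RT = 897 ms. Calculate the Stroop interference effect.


Stroop effect = RT(incongruent) - RT(congruent)
= 897 - 676
= 221 ms


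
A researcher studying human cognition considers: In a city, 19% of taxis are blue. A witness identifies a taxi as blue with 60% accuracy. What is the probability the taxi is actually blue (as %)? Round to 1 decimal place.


P(blue | says blue) = P(says blue | blue)*P(blue) / [P(says blue | blue)*P(blue) + P(says blue | not blue)*P(not blue)]
Numerator = 0.6 * 0.19 = 0.114
False identification = 0.4 * 0.81 = 0.324
P = 0.114 / (0.114 + 0.324)
= 0.114 / 0.438
As percentage = 26.0


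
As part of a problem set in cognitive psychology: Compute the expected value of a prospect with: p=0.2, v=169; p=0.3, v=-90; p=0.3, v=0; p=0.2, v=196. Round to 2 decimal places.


EU = sum(p_i * v_i)
0.2 * 169 = 33.8
0.3 * -90 = -27.0
0.3 * 0 = 0.0
0.2 * 196 = 39.2
EU = 33.8 + -27.0 + 0.0 + 39.2
= 46.00


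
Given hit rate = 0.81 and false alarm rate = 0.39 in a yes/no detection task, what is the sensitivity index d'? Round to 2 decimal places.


d' = z(HR) - z(FAR)
z(0.81) = 0.8779
z(0.39) = -0.2793
d' = 0.8779 - -0.2793
= 1.16


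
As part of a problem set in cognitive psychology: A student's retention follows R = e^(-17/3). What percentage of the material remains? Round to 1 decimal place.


R = e^(-t/S)
-t/S = -17/3 = -5.666667
R = e^(-5.666667) = 0.003459
Percentage = 0.003459 * 100
= 0.3


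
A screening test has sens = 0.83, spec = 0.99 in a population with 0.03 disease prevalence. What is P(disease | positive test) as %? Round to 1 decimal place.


PPV = (sens * prev) / (sens * prev + (1-spec) * (1-prev))
Numerator = 0.83 * 0.03 = 0.0249
P(positive and no disease) = (1 - spec) * (1 - prev) = (1 - 0.99) * (1 - 0.03) = 0.0097
Denominator = 0.0249 + 0.0097 = 0.0346
PPV = 0.0249 / 0.0346 = 0.719653
As percentage = 72.0


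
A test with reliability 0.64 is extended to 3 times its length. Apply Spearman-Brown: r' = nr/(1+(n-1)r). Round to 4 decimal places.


r_new = n*r / (1 + (n-1)*r)
Numerator = 3 * 0.64 = 1.92
Denominator = 1 + 2 * 0.64 = 2.28
r_new = 1.92 / 2.28
= 0.8421


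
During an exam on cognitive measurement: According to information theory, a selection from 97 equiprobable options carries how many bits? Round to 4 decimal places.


H = log2(n)
H = log2(97)
= 6.5999


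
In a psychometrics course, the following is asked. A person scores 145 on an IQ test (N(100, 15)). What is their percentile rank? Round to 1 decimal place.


z = (IQ - mean) / SD
z = (145 - 100) / 15 = 3.0
Percentile = Phi(3.0) * 100
Phi(3.0) = 0.99865
= 99.9


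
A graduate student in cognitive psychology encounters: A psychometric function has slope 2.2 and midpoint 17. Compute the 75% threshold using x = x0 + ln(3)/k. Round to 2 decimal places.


At P = 0.75: 0.75 = 1/(1 + e^(-k*(x-x0)))
Solving: e^(-k*(x-x0)) = 1/3
x = x0 + ln(3)/k
ln(3) = 1.0986
x = 17 + 1.0986/2.2
= 17 + 0.4994
= 17.50


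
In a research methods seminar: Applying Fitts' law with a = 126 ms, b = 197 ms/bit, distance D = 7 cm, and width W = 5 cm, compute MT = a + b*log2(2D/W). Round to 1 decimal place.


MT = 126 + 197 * log2(2*7/5)
2D/W = 2.8
log2(2.8) = 1.4854
MT = 126 + 197 * 1.4854
= 418.6 ms


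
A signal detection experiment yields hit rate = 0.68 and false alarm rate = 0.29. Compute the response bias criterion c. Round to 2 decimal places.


c = -0.5 * (z(HR) + z(FAR))
z(0.68) = 0.4677
z(0.29) = -0.5534
c = -0.5 * (0.4677 + -0.5534)
= -0.5 * -0.0857
= 0.04


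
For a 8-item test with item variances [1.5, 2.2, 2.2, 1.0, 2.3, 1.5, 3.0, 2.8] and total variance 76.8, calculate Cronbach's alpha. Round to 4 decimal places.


alpha = (k/(k-1)) * (1 - sum(s_i^2)/s_total^2)
sum(item variances) = 16.5
k/(k-1) = 8/7 = 1.142857
1 - 16.5/76.8 = 1 - 0.214844 = 0.785156
alpha = 1.142857 * 0.785156
= 0.8973


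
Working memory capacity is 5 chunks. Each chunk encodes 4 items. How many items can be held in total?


Total items = chunks * items_per_chunk
= 5 * 4
= 20


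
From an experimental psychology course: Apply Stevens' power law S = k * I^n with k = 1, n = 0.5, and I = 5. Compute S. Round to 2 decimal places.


S = 1 * 5^0.5
5^0.5 = 2.2361
S = 1 * 2.2361
= 2.24


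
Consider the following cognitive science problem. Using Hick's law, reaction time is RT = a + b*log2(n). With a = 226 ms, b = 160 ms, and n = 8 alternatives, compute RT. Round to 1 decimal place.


RT = 226 + 160 * log2(8)
log2(8) = 3.0
RT = 226 + 160 * 3.0
= 226 + 480.0
= 706.0 ms


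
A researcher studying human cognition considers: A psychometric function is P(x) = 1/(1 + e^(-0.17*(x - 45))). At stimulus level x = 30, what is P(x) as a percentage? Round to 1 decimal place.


P(x) = 1/(1 + e^(-0.17*(30 - 45)))
Exponent = -0.17 * -15 = 2.55
e^(2.55) = 12.807104
P = 1/(1 + 12.807104) = 0.072426
Percentage = 7.2


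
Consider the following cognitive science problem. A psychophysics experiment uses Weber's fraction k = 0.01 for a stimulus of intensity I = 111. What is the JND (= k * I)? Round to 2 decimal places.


JND = k * I
JND = 0.01 * 111
= 1.11


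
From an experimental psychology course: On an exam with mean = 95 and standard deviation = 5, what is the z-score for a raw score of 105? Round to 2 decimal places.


z = (X - mu) / sigma
= (105 - 95) / 5
= 10 / 5
= 2.00


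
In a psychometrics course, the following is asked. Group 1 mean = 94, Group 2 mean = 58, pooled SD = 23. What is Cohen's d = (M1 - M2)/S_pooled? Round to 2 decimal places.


Cohen's d = (M1 - M2) / S_pooled
= (94 - 58) / 23
= 36 / 23
= 1.57


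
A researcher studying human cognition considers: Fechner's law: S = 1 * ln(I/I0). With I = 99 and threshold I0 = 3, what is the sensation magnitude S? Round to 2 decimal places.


S = 1 * ln(99/3)
I/I0 = 33.0
ln(33.0) = 3.4965
S = 1 * 3.4965
= 3.50


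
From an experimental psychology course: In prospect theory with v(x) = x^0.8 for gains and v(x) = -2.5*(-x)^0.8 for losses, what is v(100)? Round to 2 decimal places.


Since x = 100 >= 0, use v(x) = x^0.8
100^0.8 = 39.8107
v(100) = 39.81


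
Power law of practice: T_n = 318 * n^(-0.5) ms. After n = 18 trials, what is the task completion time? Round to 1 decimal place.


T_n = 318 * 18^(-0.5)
18^(-0.5) = 0.235702
T_n = 318 * 0.235702
= 75.0 ms


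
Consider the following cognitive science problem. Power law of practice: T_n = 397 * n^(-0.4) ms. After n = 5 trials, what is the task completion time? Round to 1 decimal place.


T_n = 397 * 5^(-0.4)
5^(-0.4) = 0.525306
T_n = 397 * 0.525306
= 208.5 ms


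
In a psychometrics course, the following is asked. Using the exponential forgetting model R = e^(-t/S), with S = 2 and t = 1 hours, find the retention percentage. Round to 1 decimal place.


R = e^(-t/S)
-t/S = -1/2 = -0.5
R = e^(-0.5) = 0.606531
Percentage = 0.606531 * 100
= 60.7


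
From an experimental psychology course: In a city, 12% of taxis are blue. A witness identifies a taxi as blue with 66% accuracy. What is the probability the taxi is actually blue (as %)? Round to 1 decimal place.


P(blue | says blue) = P(says blue | blue)*P(blue) / [P(says blue | blue)*P(blue) + P(says blue | not blue)*P(not blue)]
Numerator = 0.66 * 0.12 = 0.0792
False identification = 0.34 * 0.88 = 0.2992
P = 0.0792 / (0.0792 + 0.2992)
= 0.0792 / 0.3784
As percentage = 20.9


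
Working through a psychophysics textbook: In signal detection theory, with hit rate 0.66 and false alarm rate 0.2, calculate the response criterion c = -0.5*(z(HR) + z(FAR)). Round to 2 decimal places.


c = -0.5 * (z(HR) + z(FAR))
z(0.66) = 0.4125
z(0.2) = -0.8416
c = -0.5 * (0.4125 + -0.8416)
= -0.5 * -0.4291
= 0.21


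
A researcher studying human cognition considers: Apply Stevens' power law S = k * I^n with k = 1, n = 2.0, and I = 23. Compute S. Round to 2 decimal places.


S = 1 * 23^2.0
23^2.0 = 529.0
S = 1 * 529.0
= 529.00


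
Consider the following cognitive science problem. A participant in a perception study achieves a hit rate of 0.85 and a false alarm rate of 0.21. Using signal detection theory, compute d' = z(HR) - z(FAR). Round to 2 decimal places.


d' = z(HR) - z(FAR)
z(0.85) = 1.0364
z(0.21) = -0.8064
d' = 1.0364 - -0.8064
= 1.84


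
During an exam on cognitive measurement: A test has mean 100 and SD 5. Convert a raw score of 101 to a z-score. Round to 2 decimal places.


z = (X - mu) / sigma
= (101 - 100) / 5
= 1 / 5
= 0.20


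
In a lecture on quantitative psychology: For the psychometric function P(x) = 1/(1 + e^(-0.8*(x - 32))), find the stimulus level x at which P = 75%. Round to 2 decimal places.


At P = 0.75: 0.75 = 1/(1 + e^(-k*(x-x0)))
Solving: e^(-k*(x-x0)) = 1/3
x = x0 + ln(3)/k
ln(3) = 1.0986
x = 32 + 1.0986/0.8
= 32 + 1.3732
= 33.37


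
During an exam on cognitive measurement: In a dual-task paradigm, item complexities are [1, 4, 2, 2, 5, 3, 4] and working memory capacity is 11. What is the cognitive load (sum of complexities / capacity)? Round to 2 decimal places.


Total complexity = 1 + 4 + 2 + 2 + 5 + 3 + 4 = 21
Load = total / capacity = 21 / 11
= 1.91


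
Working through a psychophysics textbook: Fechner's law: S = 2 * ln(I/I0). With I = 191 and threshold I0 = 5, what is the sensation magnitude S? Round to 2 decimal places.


S = 2 * ln(191/5)
I/I0 = 38.2
ln(38.2) = 3.6428
S = 2 * 3.6428
= 7.29


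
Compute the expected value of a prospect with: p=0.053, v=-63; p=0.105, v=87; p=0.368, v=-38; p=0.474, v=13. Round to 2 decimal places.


EU = sum(p_i * v_i)
0.053 * -63 = -3.339
0.105 * 87 = 9.135
0.368 * -38 = -13.984
0.474 * 13 = 6.162
EU = -3.339 + 9.135 + -13.984 + 6.162
= -2.03


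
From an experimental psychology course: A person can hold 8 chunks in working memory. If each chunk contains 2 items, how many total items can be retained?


Total items = chunks * items_per_chunk
= 8 * 2
= 16


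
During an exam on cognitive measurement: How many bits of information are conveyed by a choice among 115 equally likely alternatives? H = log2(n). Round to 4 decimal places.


H = log2(n)
H = log2(115)
= 6.8455


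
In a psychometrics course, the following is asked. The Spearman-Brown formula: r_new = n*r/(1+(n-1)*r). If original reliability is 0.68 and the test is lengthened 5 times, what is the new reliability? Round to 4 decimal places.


r_new = n*r / (1 + (n-1)*r)
Numerator = 5 * 0.68 = 3.4
Denominator = 1 + 4 * 0.68 = 3.72
r_new = 3.4 / 3.72
= 0.9140


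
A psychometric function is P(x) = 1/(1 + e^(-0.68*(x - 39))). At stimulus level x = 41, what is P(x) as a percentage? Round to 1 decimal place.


P(x) = 1/(1 + e^(-0.68*(41 - 39)))
Exponent = -0.68 * 2 = -1.36
e^(-1.36) = 0.256661
P = 1/(1 + 0.256661) = 0.79576
Percentage = 79.6


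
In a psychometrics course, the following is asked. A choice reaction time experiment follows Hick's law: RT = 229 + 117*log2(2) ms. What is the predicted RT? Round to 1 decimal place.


RT = 229 + 117 * log2(2)
log2(2) = 1.0
RT = 229 + 117 * 1.0
= 229 + 117.0
= 346.0 ms


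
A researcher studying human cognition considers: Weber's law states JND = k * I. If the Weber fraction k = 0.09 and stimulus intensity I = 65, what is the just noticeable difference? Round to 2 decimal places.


JND = k * I
JND = 0.09 * 65
= 5.85


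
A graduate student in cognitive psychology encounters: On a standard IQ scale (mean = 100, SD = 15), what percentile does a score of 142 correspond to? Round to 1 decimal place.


z = (IQ - mean) / SD
z = (142 - 100) / 15 = 2.8
Percentile = Phi(2.8) * 100
Phi(2.8) = 0.997445
= 99.7


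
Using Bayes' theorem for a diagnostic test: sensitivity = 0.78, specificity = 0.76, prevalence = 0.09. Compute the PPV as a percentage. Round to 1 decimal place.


PPV = (sens * prev) / (sens * prev + (1-spec) * (1-prev))
Numerator = 0.78 * 0.09 = 0.0702
P(positive and no disease) = (1 - spec) * (1 - prev) = (1 - 0.76) * (1 - 0.09) = 0.2184
Denominator = 0.0702 + 0.2184 = 0.2886
PPV = 0.0702 / 0.2886 = 0.243243
As percentage = 24.3


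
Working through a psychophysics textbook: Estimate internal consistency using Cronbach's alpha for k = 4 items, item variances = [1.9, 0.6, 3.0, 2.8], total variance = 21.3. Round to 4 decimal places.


alpha = (k/(k-1)) * (1 - sum(s_i^2)/s_total^2)
sum(item variances) = 8.3
k/(k-1) = 4/3 = 1.333333
1 - 8.3/21.3 = 1 - 0.389671 = 0.610329
alpha = 1.333333 * 0.610329
= 0.8138


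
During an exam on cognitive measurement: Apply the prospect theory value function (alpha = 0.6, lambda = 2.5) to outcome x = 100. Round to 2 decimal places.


Since x = 100 >= 0, use v(x) = x^0.6
100^0.6 = 15.8489
v(100) = 15.85


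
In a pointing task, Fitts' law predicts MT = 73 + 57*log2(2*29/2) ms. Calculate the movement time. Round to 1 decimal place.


MT = 73 + 57 * log2(2*29/2)
2D/W = 29.0
log2(29.0) = 4.858
MT = 73 + 57 * 4.858
= 349.9 ms


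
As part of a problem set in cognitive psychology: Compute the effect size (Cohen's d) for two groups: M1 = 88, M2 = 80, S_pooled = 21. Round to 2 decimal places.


Cohen's d = (M1 - M2) / S_pooled
= (88 - 80) / 21
= 8 / 21
= 0.38


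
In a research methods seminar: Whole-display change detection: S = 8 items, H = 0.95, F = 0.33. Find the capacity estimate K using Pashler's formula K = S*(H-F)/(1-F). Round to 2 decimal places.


K = S * (H - F) / (1 - F)
H - F = 0.62
1 - F = 0.67
K = 8 * 0.62 / 0.67
= 7.40


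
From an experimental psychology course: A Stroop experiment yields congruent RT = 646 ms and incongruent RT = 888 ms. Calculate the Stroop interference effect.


Stroop effect = RT(incongruent) - RT(congruent)
= 888 - 646
= 242 ms


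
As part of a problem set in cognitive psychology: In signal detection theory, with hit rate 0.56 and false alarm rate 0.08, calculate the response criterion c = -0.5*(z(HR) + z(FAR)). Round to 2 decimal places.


c = -0.5 * (z(HR) + z(FAR))
z(0.56) = 0.151
z(0.08) = -1.4051
c = -0.5 * (0.151 + -1.4051)
= -0.5 * -1.2541
= 0.63


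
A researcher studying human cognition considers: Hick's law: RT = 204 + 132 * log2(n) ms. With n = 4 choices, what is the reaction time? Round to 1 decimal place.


RT = 204 + 132 * log2(4)
log2(4) = 2.0
RT = 204 + 132 * 2.0
= 204 + 264.0
= 468.0 ms


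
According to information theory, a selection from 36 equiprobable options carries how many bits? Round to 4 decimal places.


H = log2(n)
H = log2(36)
= 5.1699


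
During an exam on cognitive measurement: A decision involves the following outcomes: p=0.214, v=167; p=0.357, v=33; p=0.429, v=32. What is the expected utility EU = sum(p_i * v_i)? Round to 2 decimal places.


EU = sum(p_i * v_i)
0.214 * 167 = 35.738
0.357 * 33 = 11.781
0.429 * 32 = 13.728
EU = 35.738 + 11.781 + 13.728
= 61.25


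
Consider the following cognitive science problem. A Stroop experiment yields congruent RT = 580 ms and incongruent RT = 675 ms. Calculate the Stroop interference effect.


Stroop effect = RT(incongruent) - RT(congruent)
= 675 - 580
= 95 ms


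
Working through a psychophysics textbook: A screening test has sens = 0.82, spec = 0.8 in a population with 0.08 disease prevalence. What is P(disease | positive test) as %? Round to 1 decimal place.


PPV = (sens * prev) / (sens * prev + (1-spec) * (1-prev))
Numerator = 0.82 * 0.08 = 0.0656
P(positive and no disease) = (1 - spec) * (1 - prev) = (1 - 0.8) * (1 - 0.08) = 0.184
Denominator = 0.0656 + 0.184 = 0.2496
PPV = 0.0656 / 0.2496 = 0.262821
As percentage = 26.3


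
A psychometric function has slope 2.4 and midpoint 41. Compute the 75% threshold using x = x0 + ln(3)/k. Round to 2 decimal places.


At P = 0.75: 0.75 = 1/(1 + e^(-k*(x-x0)))
Solving: e^(-k*(x-x0)) = 1/3
x = x0 + ln(3)/k
ln(3) = 1.0986
x = 41 + 1.0986/2.4
= 41 + 0.4578
= 41.46


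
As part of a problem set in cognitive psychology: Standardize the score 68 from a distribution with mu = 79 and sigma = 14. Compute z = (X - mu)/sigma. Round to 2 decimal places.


z = (X - mu) / sigma
= (68 - 79) / 14
= -11 / 14
= -0.79


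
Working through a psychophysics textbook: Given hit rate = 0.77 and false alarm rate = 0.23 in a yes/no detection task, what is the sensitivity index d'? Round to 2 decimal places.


d' = z(HR) - z(FAR)
z(0.77) = 0.7388
z(0.23) = -0.7388
d' = 0.7388 - -0.7388
= 1.48


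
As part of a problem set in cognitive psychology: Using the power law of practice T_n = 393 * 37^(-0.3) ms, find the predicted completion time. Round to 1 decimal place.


T_n = 393 * 37^(-0.3)
37^(-0.3) = 0.338485
T_n = 393 * 0.338485
= 133.0 ms


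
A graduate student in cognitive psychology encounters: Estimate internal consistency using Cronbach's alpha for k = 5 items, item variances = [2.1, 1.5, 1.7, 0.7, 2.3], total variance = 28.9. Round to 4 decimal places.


alpha = (k/(k-1)) * (1 - sum(s_i^2)/s_total^2)
sum(item variances) = 8.3
k/(k-1) = 5/4 = 1.25
1 - 8.3/28.9 = 1 - 0.287197 = 0.712803
alpha = 1.25 * 0.712803
= 0.8910


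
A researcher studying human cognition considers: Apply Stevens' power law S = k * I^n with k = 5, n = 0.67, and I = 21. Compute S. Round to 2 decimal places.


S = 5 * 21^0.67
21^0.67 = 7.6893
S = 5 * 7.6893
= 38.45


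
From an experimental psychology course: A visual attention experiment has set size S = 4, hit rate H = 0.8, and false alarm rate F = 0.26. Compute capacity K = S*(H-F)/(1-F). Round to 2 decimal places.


K = S * (H - F) / (1 - F)
H - F = 0.54
1 - F = 0.74
K = 4 * 0.54 / 0.74
= 2.92


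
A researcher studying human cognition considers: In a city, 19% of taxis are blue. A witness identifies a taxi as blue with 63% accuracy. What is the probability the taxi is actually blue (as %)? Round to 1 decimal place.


P(blue | says blue) = P(says blue | blue)*P(blue) / [P(says blue | blue)*P(blue) + P(says blue | not blue)*P(not blue)]
Numerator = 0.63 * 0.19 = 0.1197
False identification = 0.37 * 0.81 = 0.2997
P = 0.1197 / (0.1197 + 0.2997)
= 0.1197 / 0.4194
As percentage = 28.5


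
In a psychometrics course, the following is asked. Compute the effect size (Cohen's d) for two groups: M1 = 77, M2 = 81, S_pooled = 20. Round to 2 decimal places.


Cohen's d = (M1 - M2) / S_pooled
= (77 - 81) / 20
= -4 / 20
= -0.20


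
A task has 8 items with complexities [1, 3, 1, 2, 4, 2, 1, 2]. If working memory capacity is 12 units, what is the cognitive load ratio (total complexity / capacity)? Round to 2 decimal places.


Total complexity = 1 + 3 + 1 + 2 + 4 + 2 + 1 + 2 = 16
Load = total / capacity = 16 / 12
= 1.33


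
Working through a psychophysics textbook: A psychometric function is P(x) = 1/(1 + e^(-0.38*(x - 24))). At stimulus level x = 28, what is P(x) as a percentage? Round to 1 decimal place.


P(x) = 1/(1 + e^(-0.38*(28 - 24)))
Exponent = -0.38 * 4 = -1.52
e^(-1.52) = 0.218712
P = 1/(1 + 0.218712) = 0.820538
Percentage = 82.1


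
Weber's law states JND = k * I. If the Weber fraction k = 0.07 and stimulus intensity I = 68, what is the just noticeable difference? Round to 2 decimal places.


JND = k * I
JND = 0.07 * 68
= 4.76


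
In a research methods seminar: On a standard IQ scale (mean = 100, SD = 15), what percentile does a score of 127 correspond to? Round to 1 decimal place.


z = (IQ - mean) / SD
z = (127 - 100) / 15 = 1.8
Percentile = Phi(1.8) * 100
Phi(1.8) = 0.96407
= 96.4


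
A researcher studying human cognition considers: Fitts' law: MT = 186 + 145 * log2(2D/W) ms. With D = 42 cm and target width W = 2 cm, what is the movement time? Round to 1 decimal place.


MT = 186 + 145 * log2(2*42/2)
2D/W = 42.0
log2(42.0) = 5.3923
MT = 186 + 145 * 5.3923
= 967.9 ms


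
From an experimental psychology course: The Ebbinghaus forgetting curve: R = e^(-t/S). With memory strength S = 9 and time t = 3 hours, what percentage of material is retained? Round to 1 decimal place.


R = e^(-t/S)
-t/S = -3/9 = -0.333333
R = e^(-0.333333) = 0.716532
Percentage = 0.716532 * 100
= 71.7


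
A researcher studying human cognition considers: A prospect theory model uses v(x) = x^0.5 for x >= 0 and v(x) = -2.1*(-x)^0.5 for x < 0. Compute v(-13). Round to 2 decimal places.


Since x = -13 < 0, use v(x) = -lambda*(-x)^alpha
(-x) = 13
13^0.5 = 3.6056
v(-13) = -2.1 * 3.6056
= -7.57


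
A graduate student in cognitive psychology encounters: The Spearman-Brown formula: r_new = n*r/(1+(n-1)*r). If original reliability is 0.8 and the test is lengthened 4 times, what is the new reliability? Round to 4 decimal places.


r_new = n*r / (1 + (n-1)*r)
Numerator = 4 * 0.8 = 3.2
Denominator = 1 + 3 * 0.8 = 3.4
r_new = 3.2 / 3.4
= 0.9412


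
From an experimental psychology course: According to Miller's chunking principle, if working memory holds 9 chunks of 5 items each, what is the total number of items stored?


Total items = chunks * items_per_chunk
= 9 * 5
= 45


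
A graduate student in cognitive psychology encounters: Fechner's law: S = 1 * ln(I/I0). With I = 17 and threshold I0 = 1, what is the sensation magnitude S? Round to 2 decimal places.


S = 1 * ln(17/1)
I/I0 = 17.0
ln(17.0) = 2.8332
S = 1 * 2.8332
= 2.83


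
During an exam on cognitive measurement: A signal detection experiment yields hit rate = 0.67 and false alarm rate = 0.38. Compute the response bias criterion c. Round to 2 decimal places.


c = -0.5 * (z(HR) + z(FAR))
z(0.67) = 0.4399
z(0.38) = -0.3055
c = -0.5 * (0.4399 + -0.3055)
= -0.5 * 0.1344
= -0.07


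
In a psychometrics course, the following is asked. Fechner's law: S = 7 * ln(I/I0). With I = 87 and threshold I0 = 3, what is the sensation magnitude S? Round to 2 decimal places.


S = 7 * ln(87/3)
I/I0 = 29.0
ln(29.0) = 3.3673
S = 7 * 3.3673
= 23.57


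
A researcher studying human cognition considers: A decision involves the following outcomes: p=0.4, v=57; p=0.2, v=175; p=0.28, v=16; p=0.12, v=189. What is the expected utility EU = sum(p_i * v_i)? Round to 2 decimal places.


EU = sum(p_i * v_i)
0.4 * 57 = 22.8
0.2 * 175 = 35.0
0.28 * 16 = 4.48
0.12 * 189 = 22.68
EU = 22.8 + 35.0 + 4.48 + 22.68
= 84.96


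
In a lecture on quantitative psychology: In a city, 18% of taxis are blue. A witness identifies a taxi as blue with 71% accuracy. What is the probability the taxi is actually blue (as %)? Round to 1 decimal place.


P(blue | says blue) = P(says blue | blue)*P(blue) / [P(says blue | blue)*P(blue) + P(says blue | not blue)*P(not blue)]
Numerator = 0.71 * 0.18 = 0.1278
False identification = 0.29 * 0.82 = 0.2378
P = 0.1278 / (0.1278 + 0.2378)
= 0.1278 / 0.3656
As percentage = 35.0


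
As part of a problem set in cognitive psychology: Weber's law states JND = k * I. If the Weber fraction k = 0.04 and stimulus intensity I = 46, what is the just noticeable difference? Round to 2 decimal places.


JND = k * I
JND = 0.04 * 46
= 1.84


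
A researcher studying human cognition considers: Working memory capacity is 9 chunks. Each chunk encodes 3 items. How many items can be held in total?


Total items = chunks * items_per_chunk
= 9 * 3
= 27


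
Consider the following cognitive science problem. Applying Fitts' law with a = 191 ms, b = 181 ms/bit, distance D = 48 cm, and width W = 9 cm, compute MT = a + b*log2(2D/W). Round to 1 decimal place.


MT = 191 + 181 * log2(2*48/9)
2D/W = 10.666667
log2(10.666667) = 3.415
MT = 191 + 181 * 3.415
= 809.1 ms


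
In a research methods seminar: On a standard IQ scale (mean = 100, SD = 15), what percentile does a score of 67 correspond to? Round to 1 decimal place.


z = (IQ - mean) / SD
z = (67 - 100) / 15 = -2.2
Percentile = Phi(-2.2) * 100
Phi(-2.2) = 0.013903
= 1.4


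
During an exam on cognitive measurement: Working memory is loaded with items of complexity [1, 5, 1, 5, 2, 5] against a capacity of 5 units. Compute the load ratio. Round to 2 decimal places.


Total complexity = 1 + 5 + 1 + 5 + 2 + 5 = 19
Load = total / capacity = 19 / 5
= 3.80


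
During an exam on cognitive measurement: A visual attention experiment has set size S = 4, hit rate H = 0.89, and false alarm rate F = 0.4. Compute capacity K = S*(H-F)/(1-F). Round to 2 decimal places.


K = S * (H - F) / (1 - F)
H - F = 0.49
1 - F = 0.6
K = 4 * 0.49 / 0.6
= 3.27


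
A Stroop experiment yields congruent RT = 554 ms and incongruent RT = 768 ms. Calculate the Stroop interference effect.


Stroop effect = RT(incongruent) - RT(congruent)
= 768 - 554
= 214 ms


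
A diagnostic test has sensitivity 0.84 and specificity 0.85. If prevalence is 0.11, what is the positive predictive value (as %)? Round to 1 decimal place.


PPV = (sens * prev) / (sens * prev + (1-spec) * (1-prev))
Numerator = 0.84 * 0.11 = 0.0924
P(positive and no disease) = (1 - spec) * (1 - prev) = (1 - 0.85) * (1 - 0.11) = 0.1335
Denominator = 0.0924 + 0.1335 = 0.2259
PPV = 0.0924 / 0.2259 = 0.409031
As percentage = 40.9
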